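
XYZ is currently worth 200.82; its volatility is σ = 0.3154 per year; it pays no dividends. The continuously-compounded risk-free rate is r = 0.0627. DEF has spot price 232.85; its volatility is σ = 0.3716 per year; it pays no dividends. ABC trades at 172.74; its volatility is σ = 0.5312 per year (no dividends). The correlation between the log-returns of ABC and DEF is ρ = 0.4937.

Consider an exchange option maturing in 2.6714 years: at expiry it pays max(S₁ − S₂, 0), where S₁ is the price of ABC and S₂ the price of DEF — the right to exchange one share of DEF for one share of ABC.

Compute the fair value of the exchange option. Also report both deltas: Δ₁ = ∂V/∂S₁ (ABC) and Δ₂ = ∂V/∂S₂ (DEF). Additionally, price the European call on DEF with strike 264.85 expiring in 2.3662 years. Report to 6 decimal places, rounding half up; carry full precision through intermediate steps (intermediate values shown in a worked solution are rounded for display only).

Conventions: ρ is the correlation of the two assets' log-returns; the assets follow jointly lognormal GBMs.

σ_eff = √(σ₁² + σ₂² − 2ρσ₁σ₂) = √(0.5312² + 0.3716² − 2·0.4937·0.5312·0.3716) = 0.474714
d₁ = (ln(S₁/S₂) + (q₂ − q₁ + σ_eff²/2)T) / (σ_eff√T) = (ln(172.74/232.85) + (0.0 − 0.0 + 0.112677)·2.6714) / 0.775892 = 0.003090
d₂ = d₁ − σ_eff√T = 0.003090 − 0.775892 = -0.772802
N(d₁) = 0.501233,  N(d₂) = 0.219820
V = S₁·e^{−q₁T}·N(d₁) − S₂·e^{−q₂T}·N(d₂) = 86.582935 − 51.185019 = 35.397916
Δ₁ = e^{−q₁T}·N(d₁) = 0.501233;  Δ₂ = −e^{−q₂T}·N(d₂) = -0.219820
[vanilla: DEF call K=264.85]
σ√T = 0.3716·√2.3662 = 0.571612
d₁ = (ln(S/K) + (r+σ²/2)T) / (σ√T) = (ln(232.85/264.85) + (0.0627+0.3716²/2)·2.3662) / 0.571612 = (-0.128769 + 0.311731) / 0.571612 = 0.320080
d₂ = d₁ − σ√T = 0.320080 − 0.571612 = -0.251532
e^{−rT} = 0.862120
N(d₁) = 0.625546,  N(d₂) = 0.400701
price = S·N(d₁) − K·e^{−rT}·N(d₂) = 145.658451 − 91.493172 = 54.165279

exchange price = 35.397916
Δ1 = 0.501233
Δ2 = -0.219820
price(DEF call K=264.85) = 54.165279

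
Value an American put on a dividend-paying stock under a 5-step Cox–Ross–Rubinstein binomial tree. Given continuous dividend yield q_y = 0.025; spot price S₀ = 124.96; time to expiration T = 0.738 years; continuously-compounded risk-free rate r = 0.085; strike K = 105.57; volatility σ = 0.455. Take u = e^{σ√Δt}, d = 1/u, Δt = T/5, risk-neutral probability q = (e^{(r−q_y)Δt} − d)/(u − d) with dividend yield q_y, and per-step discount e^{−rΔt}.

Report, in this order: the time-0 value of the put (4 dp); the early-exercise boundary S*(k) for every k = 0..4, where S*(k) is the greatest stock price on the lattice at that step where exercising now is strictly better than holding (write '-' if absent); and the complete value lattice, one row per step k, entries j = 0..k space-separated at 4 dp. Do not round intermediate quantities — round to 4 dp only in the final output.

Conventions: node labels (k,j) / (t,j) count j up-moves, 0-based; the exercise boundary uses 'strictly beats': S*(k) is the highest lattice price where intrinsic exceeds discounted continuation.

params: Δt=0.14760 u=1.19101 d=0.83962 q=0.48172 e^(-rΔt)=0.98753
t_5 payoffs: 53.4282 31.6061 0.6510 0.0000 0.0000 0.0000
t_4: node(4,0) S=62.1016 payoff=43.4684 vs cont=42.3809 → 43.4684 [stop]  node(4,1) S=88.0921 payoff=17.4779 vs cont=16.4861 → 17.4779 [stop]  node(4,2) S=124.9600 payoff=0.0000 vs cont=0.3332 → 0.3332 [wait]  node(4,3) S=177.2576 payoff=0.0000 vs cont=0.0000 → 0.0000 [wait]  node(4,4) S=251.4426 payoff=0.0000 vs cont=0.0000 → 0.0000 [wait]  ⇒ S*(4)=88.0921
t_3: node(3,0) S=73.9639 payoff=31.6061 vs cont=30.5623 → 31.6061 [stop]  node(3,1) S=104.9190 payoff=0.6510 vs cont=9.1039 → 9.1039 [wait]  node(3,2) S=148.8291 payoff=0.0000 vs cont=0.1705 → 0.1705 [wait]  node(3,3) S=211.1164 payoff=0.0000 vs cont=0.0000 → 0.0000 [wait]  ⇒ S*(3)=73.9639
t_2: node(2,0) S=88.0921 payoff=17.4779 vs cont=20.5073 → 20.5073 [wait]  node(2,1) S=124.9600 payoff=0.0000 vs cont=4.7407 → 4.7407 [wait]  node(2,2) S=177.2576 payoff=0.0000 vs cont=0.0873 → 0.0873 [wait]  ⇒ S*(2)=-
t_1: node(1,0) S=104.9190 payoff=0.6510 vs cont=12.7512 → 12.7512 [wait]  node(1,1) S=148.8291 payoff=0.0000 vs cont=2.4679 → 2.4679 [wait]  ⇒ S*(1)=-
t_0: node(0,0) S=124.9600 payoff=0.0000 vs cont=7.7002 → 7.7002 [wait]  ⇒ S*(0)=-

price = 7.7002
boundary = - - - 73.9639 88.0921
tree:
7.7002
12.7512 2.4679
20.5073 4.7407 0.0873
31.6061 9.1039 0.1705 0.0000
43.4684 17.4779 0.3332 0.0000 0.0000
53.4282 31.6061 0.6510 0.0000 0.0000 0.0000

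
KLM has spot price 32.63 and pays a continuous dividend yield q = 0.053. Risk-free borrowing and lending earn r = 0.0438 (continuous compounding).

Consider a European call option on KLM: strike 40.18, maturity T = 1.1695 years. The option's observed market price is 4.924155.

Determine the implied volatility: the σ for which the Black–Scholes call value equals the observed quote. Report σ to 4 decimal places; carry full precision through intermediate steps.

sigma = 0.5581

At σ = 0.5581 the Black–Scholes value reproduces the quote:
σ√T = 0.5581·√1.1695 = 0.603548
d₁ = (ln(S/K) + (r−q+σ²/2)T) / (σ√T) = (ln(32.63/40.18) + (0.0438−0.053+0.5581²/2)·1.1695) / 0.603548 = (-0.208137 + 0.171376) / 0.603548 = -0.060909
d₂ = d₁ − σ√T = -0.060909 − 0.603548 = -0.664457
e^{−rT} = 0.950066
e^{−qT} = 0.939898
N(d₁) = 0.475716,  N(d₂) = 0.253199
V = S·e^{−qT}·N(d₁) − K·e^{−rT}·N(d₂) = 14.589679 − 9.665525 = 4.924155 (equal to the quote); since ∂V/∂σ > 0 for all σ, the implied volatility is unique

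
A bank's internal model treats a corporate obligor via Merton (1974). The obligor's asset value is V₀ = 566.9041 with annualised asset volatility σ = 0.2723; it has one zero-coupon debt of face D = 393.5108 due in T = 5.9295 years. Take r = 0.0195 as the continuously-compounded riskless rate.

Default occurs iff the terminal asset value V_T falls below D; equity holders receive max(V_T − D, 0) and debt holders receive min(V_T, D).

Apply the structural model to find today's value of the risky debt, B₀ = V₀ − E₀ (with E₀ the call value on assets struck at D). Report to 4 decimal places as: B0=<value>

B0=311.3156

With assets at 566.9041 and a single debt payment of 393.5108 at 5.9295 years:
d₁ = [ln(V₀/D) + (r + σ²/2)T] / (σ√T)
   = [ln(566.9041/393.5108) + (0.0195 + 0.5·0.2723²)·5.9295] / (0.2723·√5.9295)
   = [0.365082 + 0.335453] / 0.663066 = 1.056509
d₂ = d₁ − σ√T = 1.056509 − 0.663066 = 0.393443
N(d₁) = 0.854632,  N(d₂) = 0.653004,  e^(−rT) = 0.890809
E₀ = V₀·N(d₁) − D·e^(−rT)·N(d₂)
   = 566.9041·0.854632 − 393.5108·0.890809·0.653004 = 255.588546
B₀ = V₀ − E₀ = 566.9041 − 255.588546 = 311.315554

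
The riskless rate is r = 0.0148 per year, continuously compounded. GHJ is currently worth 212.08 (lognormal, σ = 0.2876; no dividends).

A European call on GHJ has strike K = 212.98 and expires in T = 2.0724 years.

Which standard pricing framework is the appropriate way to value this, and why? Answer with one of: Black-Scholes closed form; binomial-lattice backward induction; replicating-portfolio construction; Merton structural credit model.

Key observation: the instrument is a plain European call (strike 212.98) on a lognormal asset; the exact continuous-time formula applies directly.

framework: Black-Scholes closed form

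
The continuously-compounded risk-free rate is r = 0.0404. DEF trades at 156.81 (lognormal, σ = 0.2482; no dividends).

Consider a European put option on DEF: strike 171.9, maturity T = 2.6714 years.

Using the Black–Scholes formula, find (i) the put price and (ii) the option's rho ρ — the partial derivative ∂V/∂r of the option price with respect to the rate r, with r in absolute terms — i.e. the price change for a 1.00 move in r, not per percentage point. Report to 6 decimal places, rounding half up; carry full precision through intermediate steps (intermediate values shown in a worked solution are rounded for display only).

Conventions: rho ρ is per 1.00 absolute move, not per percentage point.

σ√T = 0.2482·√2.6714 = 0.405668
d₁ = (ln(S/K) + (r+σ²/2)T) / (σ√T) = (ln(156.81/171.9) + (0.0404+0.2482²/2)·2.6714) / 0.405668 = (-0.091878 + 0.190208) / 0.405668 = 0.242390
d₂ = d₁ − σ√T = 0.242390 − 0.405668 = -0.163278
e^{−rT} = 0.897695
N(−d₁) = 0.404239,  N(−d₂) = 0.564850
Put price V = K·e^{−rT}·N(−d₂) − S·N(−d₁) = 87.164226 − 63.388716 = 23.775510
ρ = −K·T·e^{−rT}·N(−d₂) = -232.850513

price = 23.775510
ρ = -232.850513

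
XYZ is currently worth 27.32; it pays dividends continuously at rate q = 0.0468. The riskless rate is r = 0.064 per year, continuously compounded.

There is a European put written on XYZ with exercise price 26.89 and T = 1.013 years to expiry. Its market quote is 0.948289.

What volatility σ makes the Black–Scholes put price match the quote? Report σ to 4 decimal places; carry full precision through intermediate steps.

At σ = 0.1295 the Black–Scholes value reproduces the quote:
σ√T = 0.1295·√1.013 = 0.130339
d₁ = (ln(S/K) + (r−q+σ²/2)T) / (σ√T) = (ln(27.32/26.89) + (0.064−0.0468+0.1295²/2)·1.013) / 0.130339 = (0.015865 + 0.025918) / 0.130339 = 0.320566
d₂ = d₁ − σ√T = 0.320566 − 0.130339 = 0.190227
e^{−rT} = 0.937225
e^{−qT} = 0.953698
N(−d₁) = 0.374270,  N(−d₂) = 0.424566
V = K·e^{−rT}·N(−d₂) − S·e^{−qT}·N(−d₁) = 10.699891 − 9.751602 = 0.948289 (equal to the quote); since ∂V/∂σ > 0 for all σ, the implied volatility is unique

sigma = 0.1295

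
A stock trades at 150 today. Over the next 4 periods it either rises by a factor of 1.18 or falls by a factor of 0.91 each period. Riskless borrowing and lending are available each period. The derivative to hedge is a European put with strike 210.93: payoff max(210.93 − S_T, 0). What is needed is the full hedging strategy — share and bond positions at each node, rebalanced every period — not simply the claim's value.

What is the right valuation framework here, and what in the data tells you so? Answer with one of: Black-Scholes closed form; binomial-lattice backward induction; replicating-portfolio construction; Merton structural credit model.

framework: replicating-portfolio construction

Key observation: a price alone would not answer the question — the per-node share/bond construction on the spot-150, 1.18/0.91 tree is required, and only the replicating-portfolio method yields it.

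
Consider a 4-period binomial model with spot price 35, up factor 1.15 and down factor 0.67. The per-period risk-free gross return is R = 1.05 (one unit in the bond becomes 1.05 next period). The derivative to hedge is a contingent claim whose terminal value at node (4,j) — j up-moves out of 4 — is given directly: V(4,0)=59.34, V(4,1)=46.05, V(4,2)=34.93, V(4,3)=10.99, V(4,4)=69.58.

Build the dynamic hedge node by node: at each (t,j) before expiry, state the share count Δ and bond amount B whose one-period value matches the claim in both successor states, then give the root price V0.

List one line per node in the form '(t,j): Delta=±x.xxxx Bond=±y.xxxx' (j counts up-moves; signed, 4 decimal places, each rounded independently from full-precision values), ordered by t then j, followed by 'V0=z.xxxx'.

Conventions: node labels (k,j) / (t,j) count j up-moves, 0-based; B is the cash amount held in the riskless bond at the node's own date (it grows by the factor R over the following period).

(0,0): Delta=0.9475 Bond=-1.0707
(1,0): Delta=-1.5511 Bond=57.4675
(1,1): Delta=1.3305 Bond=-16.5431
(2,0): Delta=-1.4614 Bond=58.9310
(2,1): Delta=-1.5649 Bond=60.7119
(2,2): Delta=1.7745 Bond=-37.9182
(3,0): Delta=-2.6302 Bond=74.1815
(3,1): Delta=-1.2822 Bond=58.6397
(3,2): Delta=-1.6082 Bond=65.0917
(3,3): Delta=2.2931 Bond=-67.4208
V0=32.0906

Since d<R<u, set p* = (R−d)/(u−d) = 0.7917; price each node as the discounted p*-expectation of its children.
Terminal payoffs: V(4,0)=59.3400, V(4,1)=46.0500, V(4,2)=34.9300, V(4,3)=10.9900, V(4,4)=69.5800
  t=3,j=0: stock 10.5267 → up 12.1057 (V=46.0500), down 7.0529 (V=59.3400). Price 46.4940; hedge Δ=-2.6302, bond B=74.1815.
  t=3,j=1: stock 18.0682 → up 20.7785 (V=34.9300), down 12.1057 (V=46.0500). Price 35.4730; hedge Δ=-1.2822, bond B=58.6397.
  t=3,j=2: stock 31.0126 → up 35.6645 (V=10.9900), down 20.7785 (V=34.9300). Price 15.2167; hedge Δ=-1.6082, bond B=65.0917.
  t=3,j=3: stock 53.2306 → up 61.2152 (V=69.5800), down 35.6645 (V=10.9900). Price 54.6417; hedge Δ=2.2931, bond B=-67.4208.
  t=2,j=0: stock 15.7115 → up 18.0682 (V=35.4730), down 10.5267 (V=46.4940). Price 35.9705; hedge Δ=-1.4614, bond B=58.9310.
  t=2,j=1: stock 26.9675 → up 31.0126 (V=15.2167), down 18.0682 (V=35.4730). Price 18.5112; hedge Δ=-1.5649, bond B=60.7119.
  t=2,j=2: stock 46.2875 → up 53.2306 (V=54.6417), down 31.0126 (V=15.2167). Price 44.2173; hedge Δ=1.7745, bond B=-37.9182.
  t=1,j=0: stock 23.4500 → up 26.9675 (V=18.5112), down 15.7115 (V=35.9705). Price 21.0939; hedge Δ=-1.5511, bond B=57.4675.
  t=1,j=1: stock 40.2500 → up 46.2875 (V=44.2173), down 26.9675 (V=18.5112). Price 37.0113; hedge Δ=1.3305, bond B=-16.5431.
  t=0,j=0: stock 35.0000 → up 40.2500 (V=37.0113), down 23.4500 (V=21.0939). Price 32.0906; hedge Δ=0.9475, bond B=-1.0707.
Check: Δ(0,0)·S0 + B(0,0) = 32.0906 = V0.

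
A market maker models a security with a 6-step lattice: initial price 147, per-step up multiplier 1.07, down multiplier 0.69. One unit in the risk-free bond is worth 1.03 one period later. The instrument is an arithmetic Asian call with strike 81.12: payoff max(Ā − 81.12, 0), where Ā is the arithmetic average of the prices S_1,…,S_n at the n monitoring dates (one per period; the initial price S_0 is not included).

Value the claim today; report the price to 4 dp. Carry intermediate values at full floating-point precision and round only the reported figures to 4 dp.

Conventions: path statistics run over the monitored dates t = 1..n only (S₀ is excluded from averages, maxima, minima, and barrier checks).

Set p* = 0.8947 (from d < R < u); the path-dependent value is the discounted p*-expectation over all price paths.
Enumerate all 2^6 = 64 price paths (U = up ×1.07, D = down ×0.69); each path with k up-moves has probability p*^k·(1−p*)^(6−k).
DDDDDD: Ā=48.6472, payoff=0.0000, prob=0.000001
UDDDDD: Ā=75.4385, payoff=0.0000, prob=0.000012
DUDDDD: Ā=66.1285, payoff=0.0000, prob=0.000012
UUDDDD: Ā=102.5470, payoff=21.4270, prob=0.000098
DDUDDD: Ā=59.7046, payoff=0.0000, prob=0.000012
UDUDDD: Ā=92.5853, payoff=11.4653, prob=0.000098
DUUDDD: Ā=83.2753, payoff=2.1553, prob=0.000098
UUUDDD: Ā=129.1371, payoff=48.0171, prob=0.000835
DDDUDD: Ā=55.2721, payoff=0.0000, prob=0.000012
UDDUDD: Ā=85.7118, payoff=4.5918, prob=0.000098
DUDUDD: Ā=76.4018, payoff=0.0000, prob=0.000098
UUDUDD: Ā=118.4781, payoff=37.3581, prob=0.000835
DDUUDD: Ā=69.9779, payoff=0.0000, prob=0.000098
UDUUDD: Ā=108.5164, payoff=27.3964, prob=0.000835
DUUUDD: Ā=99.2064, payoff=18.0864, prob=0.000835
UUUUDD: Ā=153.8418, payoff=72.7218, prob=0.007101
DDDDUD: Ā=52.2137, payoff=0.0000, prob=0.000012
UDDDUD: Ā=80.9690, payoff=0.0000, prob=0.000098
DUDDUD: Ā=71.6590, payoff=0.0000, prob=0.000098
UUDDUD: Ā=111.1234, payoff=30.0034, prob=0.000835
DDUDUD: Ā=65.2351, payoff=0.0000, prob=0.000098
UDUDUD: Ā=101.1617, payoff=20.0417, prob=0.000835
DUUDUD: Ā=91.8517, payoff=10.7317, prob=0.000835
UUUDUD: Ā=142.4367, payoff=61.3167, prob=0.007101
DDDUUD: Ā=60.8026, payoff=0.0000, prob=0.000098
UDDUUD: Ā=94.2881, payoff=13.1681, prob=0.000835
DUDUUD: Ā=84.9781, payoff=3.8581, prob=0.000835
UUDUUD: Ā=131.7777, payoff=50.6577, prob=0.007101
DDUUUD: Ā=78.5542, payoff=0.0000, prob=0.000835
UDUUUD: Ā=121.8160, payoff=40.6960, prob=0.007101
DUUUUD: Ā=112.5060, payoff=31.3860, prob=0.007101
UUUUUD: Ā=174.4658, payoff=93.3458, prob=0.060361
DDDDDU: Ā=50.1034, payoff=0.0000, prob=0.000012
UDDDDU: Ā=77.6965, payoff=0.0000, prob=0.000098
DUDDDU: Ā=68.3865, payoff=0.0000, prob=0.000098
UUDDDU: Ā=106.0486, payoff=24.9286, prob=0.000835
DDUDDU: Ā=61.9626, payoff=0.0000, prob=0.000098
UDUDDU: Ā=96.0869, payoff=14.9669, prob=0.000835
DUUDDU: Ā=86.7769, payoff=5.6569, prob=0.000835
UUUDDU: Ā=134.5671, payoff=53.4471, prob=0.007101
DDDUDU: Ā=57.5301, payoff=0.0000, prob=0.000098
UDDUDU: Ā=89.2134, payoff=8.0934, prob=0.000835
DUDUDU: Ā=79.9034, payoff=0.0000, prob=0.000835
UUDUDU: Ā=123.9081, payoff=42.7881, prob=0.007101
DDUUDU: Ā=73.4795, payoff=0.0000, prob=0.000835
UDUUDU: Ā=113.9464, payoff=32.8264, prob=0.007101
DUUUDU: Ā=104.6364, payoff=23.5164, prob=0.007101
UUUUDU: Ā=162.2622, payoff=81.1422, prob=0.060361
DDDDUU: Ā=54.4717, payoff=0.0000, prob=0.000098
UDDDUU: Ā=84.4706, payoff=3.3506, prob=0.000835
DUDDUU: Ā=75.1606, payoff=0.0000, prob=0.000835
UUDDUU: Ā=116.5534, payoff=35.4334, prob=0.007101
DDUDUU: Ā=68.7367, payoff=0.0000, prob=0.000835
UDUDUU: Ā=106.5917, payoff=25.4717, prob=0.007101
DUUDUU: Ā=97.2817, payoff=16.1617, prob=0.007101
UUUDUU: Ā=150.8571, payoff=69.7371, prob=0.060361
DDDUUU: Ā=64.3042, payoff=0.0000, prob=0.000835
UDDUUU: Ā=99.7181, payoff=18.5981, prob=0.007101
DUDUUU: Ā=90.4081, payoff=9.2881, prob=0.007101
UUDUUU: Ā=140.1981, payoff=59.0781, prob=0.060361
DDUUUU: Ā=83.9842, payoff=2.8642, prob=0.007101
UDUUUU: Ā=130.2364, payoff=49.1164, prob=0.060361
DUUUUU: Ā=120.9264, payoff=39.8064, prob=0.060361
UUUUUU: Ā=187.5235, payoff=106.4035, prob=0.513064
Price = Σ prob·payoff / R^6 = 82.165233 / 1.194052 = 68.8121

price = 68.8121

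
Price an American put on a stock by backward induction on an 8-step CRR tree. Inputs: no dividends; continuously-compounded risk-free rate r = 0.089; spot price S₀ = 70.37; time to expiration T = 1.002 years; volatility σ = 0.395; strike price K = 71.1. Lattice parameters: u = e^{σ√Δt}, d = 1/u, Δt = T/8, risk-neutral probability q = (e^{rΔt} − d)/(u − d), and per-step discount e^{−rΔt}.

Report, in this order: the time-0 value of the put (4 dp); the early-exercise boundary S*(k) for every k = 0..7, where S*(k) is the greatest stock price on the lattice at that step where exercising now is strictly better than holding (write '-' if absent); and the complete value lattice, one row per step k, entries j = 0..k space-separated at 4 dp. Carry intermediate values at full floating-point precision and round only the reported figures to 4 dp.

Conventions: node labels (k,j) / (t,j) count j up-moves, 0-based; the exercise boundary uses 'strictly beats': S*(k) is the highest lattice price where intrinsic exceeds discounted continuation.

Δt=0.12525, u=1.15004, d=0.86954, q=0.50507, disc=e^(-rΔt)=0.98891
k=8 terminal: V=max(K-S,0) → 48.1017 40.6828 30.8707 17.8935 0.7300 0.0000 0.0000 0.0000 0.0000
k=7: j=0 S=26.4489 intr=44.6511 cont=43.8629 V=44.6511[EX]; j=1 S=34.9809 intr=36.1191 cont=35.3310 V=36.1191[EX]; j=2 S=46.2651 intr=24.8349 cont=24.0467 V=24.8349[EX]; j=3 S=61.1894 intr=9.9106 cont=9.1224 V=9.9106[EX]; j=4 S=80.9280 intr=0.0000 cont=0.3573 V=0.3573[hold]; j=5 S=107.0340 intr=0.0000 cont=0.0000 V=0.0000[hold]; j=6 S=141.5613 intr=0.0000 cont=0.0000 V=0.0000[hold]; j=7 S=187.2265 intr=0.0000 cont=0.0000 V=0.0000[hold]  S*(7)=61.1894
k=6: j=0 S=30.4172 intr=40.6828 cont=39.8946 V=40.6828[EX]; j=1 S=40.2293 intr=30.8707 cont=30.0826 V=30.8707[EX]; j=2 S=53.2065 intr=17.8935 cont=17.1053 V=17.8935[EX]; j=3 S=70.3700 intr=0.7300 cont=5.0291 V=5.0291[hold]; j=4 S=93.0701 intr=0.0000 cont=0.1749 V=0.1749[hold]; j=5 S=123.0929 intr=0.0000 cont=0.0000 V=0.0000[hold]; j=6 S=162.8006 intr=0.0000 cont=0.0000 V=0.0000[hold]  S*(6)=53.2065
k=5: j=0 S=34.9809 intr=36.1191 cont=35.3310 V=36.1191[EX]; j=1 S=46.2651 intr=24.8349 cont=24.0467 V=24.8349[EX]; j=2 S=61.1894 intr=9.9106 cont=11.2697 V=11.2697[hold]; j=3 S=80.9280 intr=0.0000 cont=2.5488 V=2.5488[hold]; j=4 S=107.0340 intr=0.0000 cont=0.0856 V=0.0856[hold]; j=5 S=141.5613 intr=0.0000 cont=0.0000 V=0.0000[hold]  S*(5)=46.2651
k=4: j=0 S=40.2293 intr=30.8707 cont=30.0826 V=30.8707[EX]; j=1 S=53.2065 intr=17.8935 cont=17.7842 V=17.8935[EX]; j=2 S=70.3700 intr=0.7300 cont=6.7889 V=6.7889[hold]; j=3 S=93.0701 intr=0.0000 cont=1.2902 V=1.2902[hold]; j=4 S=123.0929 intr=0.0000 cont=0.0419 V=0.0419[hold]  S*(4)=53.2065
k=3: j=0 S=46.2651 intr=24.8349 cont=24.0467 V=24.8349[EX]; j=1 S=61.1894 intr=9.9106 cont=12.1487 V=12.1487[hold]; j=2 S=80.9280 intr=0.0000 cont=3.9672 V=3.9672[hold]; j=3 S=107.0340 intr=0.0000 cont=0.6524 V=0.6524[hold]  S*(3)=46.2651
k=2: j=0 S=53.2065 intr=17.8935 cont=18.2232 V=18.2232[hold]; j=1 S=70.3700 intr=0.7300 cont=7.9276 V=7.9276[hold]; j=2 S=93.0701 intr=0.0000 cont=2.2676 V=2.2676[hold]  S*(2)=-
k=1: j=0 S=61.1894 intr=9.9106 cont=12.8788 V=12.8788[hold]; j=1 S=80.9280 intr=0.0000 cont=5.0127 V=5.0127[hold]  S*(1)=-
k=0: j=0 S=70.3700 intr=0.7300 cont=8.8071 V=8.8071[hold]  S*(0)=-

price = 8.8071
boundary = - - - 46.2651 53.2065 46.2651 53.2065 61.1894
tree:
8.8071
12.8788 5.0127
18.2232 7.9276 2.2676
24.8349 12.1487 3.9672 0.6524
30.8707 17.8935 6.7889 1.2902 0.0419
36.1191 24.8349 11.2697 2.5488 0.0856 0.0000
40.6828 30.8707 17.8935 5.0291 0.1749 0.0000 0.0000
44.6511 36.1191 24.8349 9.9106 0.3573 0.0000 0.0000 0.0000
48.1017 40.6828 30.8707 17.8935 0.7300 0.0000 0.0000 0.0000 0.0000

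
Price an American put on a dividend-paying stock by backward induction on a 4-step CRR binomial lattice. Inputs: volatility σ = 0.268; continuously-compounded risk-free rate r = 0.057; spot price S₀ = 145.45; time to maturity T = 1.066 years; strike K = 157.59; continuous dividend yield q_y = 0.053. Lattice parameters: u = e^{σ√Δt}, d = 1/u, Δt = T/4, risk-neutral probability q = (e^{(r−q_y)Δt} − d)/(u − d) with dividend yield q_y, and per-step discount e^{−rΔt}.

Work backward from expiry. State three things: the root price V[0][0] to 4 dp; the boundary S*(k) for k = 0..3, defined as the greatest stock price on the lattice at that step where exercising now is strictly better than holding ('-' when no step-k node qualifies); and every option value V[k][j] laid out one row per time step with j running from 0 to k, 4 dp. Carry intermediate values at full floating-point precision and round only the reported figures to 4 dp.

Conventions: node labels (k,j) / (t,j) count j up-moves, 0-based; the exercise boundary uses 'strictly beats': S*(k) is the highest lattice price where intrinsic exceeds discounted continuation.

price = 22.8608
boundary = - - 110.2918 126.6568
tree:
22.8608
33.5517 11.5173
47.2982 19.1016 3.3167
61.5487 30.9332 6.3455 0.0000
73.9579 47.2982 12.1400 0.0000 0.0000

Δt=0.26650  u=1.14838  d=0.87079  q=0.46931  discount=0.98492
step 4 (expiry): payoffs max(K−S,0) = 73.9579 47.2982 12.1400 0.0000 0.0000
step 3: (k=3,j=0): S=96.0413, K−S=61.5487, hold=60.5199 ⇒ V=61.5487 exercise | (k=3,j=1): S=126.6568, K−S=30.9332, hold=30.3338 ⇒ V=30.9332 exercise | (k=3,j=2): S=167.0317, K−S=0.0000, hold=6.3455 ⇒ V=6.3455 continue | (k=3,j=3): S=220.2771, K−S=0.0000, hold=0.0000 ⇒ V=0.0000 continue  boundary S*=126.6568
step 2: (k=2,j=0): S=110.2918, K−S=47.2982, hold=46.4693 ⇒ V=47.2982 exercise | (k=2,j=1): S=145.4500, K−S=12.1400, hold=19.1016 ⇒ V=19.1016 continue | (k=2,j=2): S=191.8157, K−S=0.0000, hold=3.3167 ⇒ V=3.3167 continue  boundary S*=110.2918
step 1: (k=1,j=0): S=126.6568, K−S=30.9332, hold=33.5517 ⇒ V=33.5517 continue | (k=1,j=1): S=167.0317, K−S=0.0000, hold=11.5173 ⇒ V=11.5173 continue  boundary S*=-
step 0: (k=0,j=0): S=145.4500, K−S=12.1400, hold=22.8608 ⇒ V=22.8608 continue  boundary S*=-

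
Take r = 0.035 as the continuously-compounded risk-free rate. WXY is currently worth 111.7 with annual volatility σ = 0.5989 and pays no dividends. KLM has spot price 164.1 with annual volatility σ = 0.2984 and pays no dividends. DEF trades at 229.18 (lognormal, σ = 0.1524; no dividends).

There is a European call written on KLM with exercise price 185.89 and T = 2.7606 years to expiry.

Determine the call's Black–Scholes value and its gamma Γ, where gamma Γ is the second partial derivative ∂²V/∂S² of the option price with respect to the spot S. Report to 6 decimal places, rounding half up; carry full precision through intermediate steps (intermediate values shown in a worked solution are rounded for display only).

price = 30.301863
Γ = 0.004815

σ√T = 0.2984·√2.7606 = 0.495793
d₁ = (ln(S/K) + (r+σ²/2)T) / (σ√T) = (ln(164.1/185.89) + (0.035+0.2984²/2)·2.7606) / 0.495793 = (-0.124679 + 0.219526) / 0.495793 = 0.191304
d₂ = d₁ − σ√T = 0.191304 − 0.495793 = -0.304489
e^{−rT} = 0.907900
N(d₁) = 0.575856,  N(d₂) = 0.380378
Call price V = S·N(d₁) − K·e^{−rT}·N(d₂) = 94.498032 − 64.196169 = 30.301863
φ(d₁) = (1/√(2π))·e^{−d₁²/2} = 0.391709
Γ = φ(d₁) / (S·σ·√T) = 0.004815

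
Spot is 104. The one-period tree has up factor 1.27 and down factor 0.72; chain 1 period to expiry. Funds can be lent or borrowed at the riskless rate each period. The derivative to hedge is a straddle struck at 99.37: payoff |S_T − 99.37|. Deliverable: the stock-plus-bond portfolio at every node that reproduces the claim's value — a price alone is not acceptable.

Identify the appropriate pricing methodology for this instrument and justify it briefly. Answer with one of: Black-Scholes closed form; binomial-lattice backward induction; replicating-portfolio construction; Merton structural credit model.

framework: replicating-portfolio construction

Key observation: a price alone would not answer the question — the per-node share/bond construction on the spot-104, 1.27/0.72 tree is required, and only the replicating-portfolio method yields it.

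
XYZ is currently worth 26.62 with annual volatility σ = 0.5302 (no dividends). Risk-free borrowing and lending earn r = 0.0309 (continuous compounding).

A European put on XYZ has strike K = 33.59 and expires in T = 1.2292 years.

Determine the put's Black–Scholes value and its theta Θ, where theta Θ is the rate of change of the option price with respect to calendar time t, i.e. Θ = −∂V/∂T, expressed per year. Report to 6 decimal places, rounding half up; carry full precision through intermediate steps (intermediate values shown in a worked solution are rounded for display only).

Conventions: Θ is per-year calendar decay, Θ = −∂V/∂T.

price = 10.031974
Θ = -1.804127

σ√T = 0.5302·√1.2292 = 0.587829
d₁ = (ln(S/K) + (r+σ²/2)T) / (σ√T) = (ln(26.62/33.59) + (0.0309+0.5302²/2)·1.2292) / 0.587829 = (-0.232566 + 0.210754) / 0.587829 = -0.037106
d₂ = d₁ − σ√T = -0.037106 − 0.587829 = -0.624935
e^{−rT} = 0.962730
N(−d₁) = 0.514800,  N(−d₂) = 0.733993
Put price V = K·e^{−rT}·N(−d₂) − S·N(−d₁) = 23.735942 − 13.703967 = 10.031974
φ(d₁) = (1/√(2π))·e^{−d₁²/2} = 0.398668
Θ = −S·φ(d₁)·σ/(2√T) + r·K·e^{−rT}·N(−d₂) = −2.537567 + 0.733441 = -1.804127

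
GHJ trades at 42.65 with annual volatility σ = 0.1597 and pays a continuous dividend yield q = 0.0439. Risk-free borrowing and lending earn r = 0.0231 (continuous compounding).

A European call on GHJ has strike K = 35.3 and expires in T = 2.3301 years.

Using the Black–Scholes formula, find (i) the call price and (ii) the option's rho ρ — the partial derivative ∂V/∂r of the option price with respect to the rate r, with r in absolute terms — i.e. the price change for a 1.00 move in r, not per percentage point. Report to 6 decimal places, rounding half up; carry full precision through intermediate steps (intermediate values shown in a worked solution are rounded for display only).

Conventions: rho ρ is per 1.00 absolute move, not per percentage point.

price = 6.578171
ρ = 52.651092

σ√T = 0.1597·√2.3301 = 0.243777
d₁ = (ln(S/K) + (r−q+σ²/2)T) / (σ√T) = (ln(42.65/35.3) + (0.0231−0.0439+0.1597²/2)·2.3301) / 0.243777 = (0.189144 − 0.018753) / 0.243777 = 0.698967
d₂ = d₁ − σ√T = 0.698967 − 0.243777 = 0.455190
e^{−rT} = 0.947598
e^{−qT} = 0.902766
N(d₁) = 0.757714,  N(d₂) = 0.675514
Call price V = S·e^{−qT}·N(d₁) − K·e^{−rT}·N(d₂) = 29.174237 − 22.596065 = 6.578171
ρ = K·T·e^{−rT}·N(d₂) = 52.651092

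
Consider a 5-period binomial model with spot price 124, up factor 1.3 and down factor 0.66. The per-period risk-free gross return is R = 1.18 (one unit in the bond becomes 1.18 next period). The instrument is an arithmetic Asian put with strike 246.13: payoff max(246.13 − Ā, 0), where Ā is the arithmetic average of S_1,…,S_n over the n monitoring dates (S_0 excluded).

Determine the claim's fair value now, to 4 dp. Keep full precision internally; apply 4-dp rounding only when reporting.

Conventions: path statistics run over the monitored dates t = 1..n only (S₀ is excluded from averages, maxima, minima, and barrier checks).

With p* = (R−d)/(u−d) = 0.8125, sum probability × payoff across the paths and divide by R^5.
Enumerate all 2^5 = 32 price paths (U = up ×1.3, D = down ×0.66); each path with k up-moves has probability p*^k·(1−p*)^(5−k).
DDDDD: Ā=42.1123, payoff=204.0177, prob=0.000232
UDDDD: Ā=82.9485, payoff=163.1815, prob=0.001004
DUDDD: Ā=67.0765, payoff=179.0535, prob=0.001004
UUDDD: Ā=132.1203, payoff=114.0097, prob=0.004352
DDUDD: Ā=56.6009, payoff=189.5291, prob=0.001004
UDUDD: Ā=111.4867, payoff=134.6433, prob=0.004352
DUUDD: Ā=95.6147, payoff=150.5153, prob=0.004352
UUUDD: Ā=188.3320, payoff=57.7980, prob=0.018857
DDDUD: Ā=49.6871, payoff=196.4429, prob=0.001004
UDDUD: Ā=97.8685, payoff=148.2615, prob=0.004352
DUDUD: Ā=81.9965, payoff=164.1335, prob=0.004352
UUDUD: Ā=161.5083, payoff=84.6217, prob=0.018857
DDUUD: Ā=71.5210, payoff=174.6090, prob=0.004352
UDUUD: Ā=140.8747, payoff=105.2553, prob=0.018857
DUUUD: Ā=125.0027, payoff=121.1273, prob=0.018857
UUUUD: Ā=246.2175, payoff=0.0000, prob=0.081714
DDDDU: Ā=45.1240, payoff=201.0060, prob=0.001004
UDDDU: Ā=88.8805, payoff=157.2495, prob=0.004352
DUDDU: Ā=73.0085, payoff=173.1215, prob=0.004352
UUDDU: Ā=143.8047, payoff=102.3253, prob=0.018857
DDUDU: Ā=62.5330, payoff=183.5970, prob=0.004352
UDUDU: Ā=123.1711, payoff=122.9589, prob=0.018857
DUUDU: Ā=107.2991, payoff=138.8309, prob=0.018857
UUUDU: Ā=211.3467, payoff=34.7833, prob=0.081714
DDDUU: Ā=55.6192, payoff=190.5108, prob=0.004352
UDDUU: Ā=109.5529, payoff=136.5771, prob=0.018857
DUDUU: Ā=93.6809, payoff=152.4491, prob=0.018857
UUDUU: Ā=184.5231, payoff=61.6069, prob=0.081714
DDUUU: Ā=83.2054, payoff=162.9246, prob=0.018857
UDUUU: Ā=163.8895, payoff=82.2405, prob=0.081714
DUUUU: Ā=148.0175, payoff=98.1125, prob=0.081714
UUUUU: Ā=291.5495, payoff=0.0000, prob=0.354093
Price = Σ prob·payoff / R^5 = 52.859082 / 2.287758 = 23.1052

price = 23.1052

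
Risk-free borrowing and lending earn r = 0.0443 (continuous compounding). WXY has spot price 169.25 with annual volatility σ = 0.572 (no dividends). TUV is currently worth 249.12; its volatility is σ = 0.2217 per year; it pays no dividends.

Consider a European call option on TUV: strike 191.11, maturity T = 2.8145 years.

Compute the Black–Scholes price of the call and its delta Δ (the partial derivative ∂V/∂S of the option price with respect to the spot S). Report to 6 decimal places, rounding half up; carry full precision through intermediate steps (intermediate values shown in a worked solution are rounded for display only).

price = 86.141858
Δ = 0.891383

σ√T = 0.2217·√2.8145 = 0.371934
d₁ = (ln(S/K) + (r+σ²/2)T) / (σ√T) = (ln(249.12/191.11) + (0.0443+0.2217²/2)·2.8145) / 0.371934 = (0.265086 + 0.193850) / 0.371934 = 1.233915
d₂ = d₁ − σ√T = 1.233915 − 0.371934 = 0.861981
e^{−rT} = 0.882777
N(d₁) = 0.891383,  N(d₂) = 0.805651
Call price V = S·N(d₁) − K·e^{−rT}·N(d₂) = 222.061269 − 135.919411 = 86.141858
Δ = N(d₁) = 0.891383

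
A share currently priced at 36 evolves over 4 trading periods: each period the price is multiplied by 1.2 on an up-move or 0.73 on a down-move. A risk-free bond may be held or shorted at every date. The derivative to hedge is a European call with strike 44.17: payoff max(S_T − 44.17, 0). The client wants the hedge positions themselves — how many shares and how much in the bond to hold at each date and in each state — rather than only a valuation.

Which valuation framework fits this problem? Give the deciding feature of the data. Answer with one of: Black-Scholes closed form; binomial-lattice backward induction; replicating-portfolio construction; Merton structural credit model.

framework: replicating-portfolio construction

Key observation: a price alone would not answer the question — the per-node share/bond construction on the spot-36, 1.2/0.73 tree is required, and only the replicating-portfolio method yields it.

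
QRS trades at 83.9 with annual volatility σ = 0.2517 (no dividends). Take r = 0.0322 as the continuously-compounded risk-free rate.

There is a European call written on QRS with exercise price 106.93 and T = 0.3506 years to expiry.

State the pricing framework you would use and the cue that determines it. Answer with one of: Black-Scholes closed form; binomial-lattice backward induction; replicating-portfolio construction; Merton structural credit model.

Key observation: the instrument is a plain European call (strike 106.93) on a lognormal asset; the exact continuous-time formula applies directly.

framework: Black-Scholes closed form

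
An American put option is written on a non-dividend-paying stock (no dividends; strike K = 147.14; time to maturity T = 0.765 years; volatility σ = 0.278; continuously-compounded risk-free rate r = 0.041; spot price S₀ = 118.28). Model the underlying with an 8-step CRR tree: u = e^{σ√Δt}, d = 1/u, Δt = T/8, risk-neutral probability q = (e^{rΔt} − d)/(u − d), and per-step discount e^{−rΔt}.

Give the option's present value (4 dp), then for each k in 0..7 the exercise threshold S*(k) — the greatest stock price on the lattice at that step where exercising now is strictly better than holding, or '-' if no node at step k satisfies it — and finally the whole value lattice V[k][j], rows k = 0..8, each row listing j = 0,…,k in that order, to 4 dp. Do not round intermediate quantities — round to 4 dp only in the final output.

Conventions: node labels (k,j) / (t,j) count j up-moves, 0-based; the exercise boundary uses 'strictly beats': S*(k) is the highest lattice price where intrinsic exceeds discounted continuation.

price = 30.0991
boundary = - 108.5367 99.5959 108.5367 99.5959 108.5367 118.2800 128.8980
tree:
30.0991
38.6033 21.8763
47.5441 29.5729 14.3922
55.7483 38.6033 20.8226 8.1090
63.2767 47.5441 29.0054 12.8466 3.4602
70.1850 55.7483 38.6033 19.6861 6.1444 0.8175
76.5242 63.2767 47.5441 28.8600 10.7156 1.6458 0.0000
82.3412 70.1850 55.7483 38.6033 18.2420 3.3134 0.0000 0.0000
87.6790 76.5242 63.2767 47.5441 28.8600 6.6708 0.0000 0.0000 0.0000

Δt=0.09563  u=1.08977  d=0.91762  q=0.50134  discount=0.99609
step 8 (expiry): payoffs max(K−S,0) = 87.6790 76.5242 63.2767 47.5441 28.8600 6.6708 0.0000 0.0000 0.0000
step 7: (k=7,j=0): S=64.7988, K−S=82.3412, hold=81.7654 ⇒ V=82.3412 exercise | (k=7,j=1): S=76.9550, K−S=70.1850, hold=69.6092 ⇒ V=70.1850 exercise | (k=7,j=2): S=91.3917, K−S=55.7483, hold=55.1726 ⇒ V=55.7483 exercise | (k=7,j=3): S=108.5367, K−S=38.6033, hold=38.0276 ⇒ V=38.6033 exercise | (k=7,j=4): S=128.8980, K−S=18.2420, hold=17.6662 ⇒ V=18.2420 exercise | (k=7,j=5): S=153.0791, K−S=0.0000, hold=3.3134 ⇒ V=3.3134 continue | (k=7,j=6): S=181.7966, K−S=0.0000, hold=0.0000 ⇒ V=0.0000 continue | (k=7,j=7): S=215.9014, K−S=0.0000, hold=0.0000 ⇒ V=0.0000 continue  boundary S*=128.8980
step 6: (k=6,j=0): S=70.6158, K−S=76.5242, hold=75.9484 ⇒ V=76.5242 exercise | (k=6,j=1): S=83.8633, K−S=63.2767, hold=62.7010 ⇒ V=63.2767 exercise | (k=6,j=2): S=99.5959, K−S=47.5441, hold=46.9683 ⇒ V=47.5441 exercise | (k=6,j=3): S=118.2800, K−S=28.8600, hold=28.2842 ⇒ V=28.8600 exercise | (k=6,j=4): S=140.4692, K−S=6.6708, hold=10.7156 ⇒ V=10.7156 continue | (k=6,j=5): S=166.8211, K−S=0.0000, hold=1.6458 ⇒ V=1.6458 continue | (k=6,j=6): S=198.1165, K−S=0.0000, hold=0.0000 ⇒ V=0.0000 continue  boundary S*=118.2800
step 5: (k=5,j=0): S=76.9550, K−S=70.1850, hold=69.6092 ⇒ V=70.1850 exercise | (k=5,j=1): S=91.3917, K−S=55.7483, hold=55.1726 ⇒ V=55.7483 exercise | (k=5,j=2): S=108.5367, K−S=38.6033, hold=38.0276 ⇒ V=38.6033 exercise | (k=5,j=3): S=128.8980, K−S=18.2420, hold=19.6861 ⇒ V=19.6861 continue | (k=5,j=4): S=153.0791, K−S=0.0000, hold=6.1444 ⇒ V=6.1444 continue | (k=5,j=5): S=181.7966, K−S=0.0000, hold=0.8175 ⇒ V=0.8175 continue  boundary S*=108.5367
step 4: (k=4,j=0): S=83.8633, K−S=63.2767, hold=62.7010 ⇒ V=63.2767 exercise | (k=4,j=1): S=99.5959, K−S=47.5441, hold=46.9683 ⇒ V=47.5441 exercise | (k=4,j=2): S=118.2800, K−S=28.8600, hold=29.0054 ⇒ V=29.0054 continue | (k=4,j=3): S=140.4692, K−S=6.6708, hold=12.8466 ⇒ V=12.8466 continue | (k=4,j=4): S=166.8211, K−S=0.0000, hold=3.4602 ⇒ V=3.4602 continue  boundary S*=99.5959
step 3: (k=3,j=0): S=91.3917, K−S=55.7483, hold=55.1726 ⇒ V=55.7483 exercise | (k=3,j=1): S=108.5367, K−S=38.6033, hold=38.1002 ⇒ V=38.6033 exercise | (k=3,j=2): S=128.8980, K−S=18.2420, hold=20.8226 ⇒ V=20.8226 continue | (k=3,j=3): S=153.0791, K−S=0.0000, hold=8.1090 ⇒ V=8.1090 continue  boundary S*=108.5367
step 2: (k=2,j=0): S=99.5959, K−S=47.5441, hold=46.9683 ⇒ V=47.5441 exercise | (k=2,j=1): S=118.2800, K−S=28.8600, hold=29.5729 ⇒ V=29.5729 continue | (k=2,j=2): S=140.4692, K−S=6.6708, hold=14.3922 ⇒ V=14.3922 continue  boundary S*=99.5959
step 1: (k=1,j=0): S=108.5367, K−S=38.6033, hold=38.3836 ⇒ V=38.6033 exercise | (k=1,j=1): S=128.8980, K−S=18.2420, hold=21.8763 ⇒ V=21.8763 continue  boundary S*=108.5367
step 0: (k=0,j=0): S=118.2800, K−S=28.8600, hold=30.0991 ⇒ V=30.0991 continue  boundary S*=-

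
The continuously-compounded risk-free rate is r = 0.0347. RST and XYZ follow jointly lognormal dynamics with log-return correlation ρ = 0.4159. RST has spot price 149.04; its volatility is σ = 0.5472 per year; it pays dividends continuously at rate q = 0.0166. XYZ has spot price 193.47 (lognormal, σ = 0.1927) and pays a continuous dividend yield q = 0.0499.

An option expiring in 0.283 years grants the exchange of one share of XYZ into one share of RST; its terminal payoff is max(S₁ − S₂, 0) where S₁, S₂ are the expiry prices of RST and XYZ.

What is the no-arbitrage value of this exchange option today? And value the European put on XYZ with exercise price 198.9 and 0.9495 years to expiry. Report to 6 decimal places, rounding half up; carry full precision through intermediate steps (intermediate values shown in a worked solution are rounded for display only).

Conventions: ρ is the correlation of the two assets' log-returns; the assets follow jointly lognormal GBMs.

σ_eff = √(σ₁² + σ₂² − 2ρσ₁σ₂) = √(0.5472² + 0.1927² − 2·0.4159·0.5472·0.1927) = 0.498850
d₁ = (ln(S₁/S₂) + (q₂ − q₁ + σ_eff²/2)T) / (σ_eff√T) = (ln(149.04/193.47) + (0.0499 − 0.0166 + 0.124426)·0.283) / 0.265377 = -0.814959
d₂ = d₁ − σ_eff√T = -0.814959 − 0.265377 = -1.080336
N(d₁) = 0.207548,  N(d₂) = 0.139996
V = S₁·e^{−q₁T}·N(d₁) − S₂·e^{−q₂T}·N(d₂) = 30.787982 − 26.705299 = 4.082683
[vanilla: XYZ put K=198.9]
σ√T = 0.1927·√0.9495 = 0.187771
d₁ = (ln(S/K) + (r−q+σ²/2)T) / (σ√T) = (ln(193.47/198.9) + (0.0347−0.0499+0.1927²/2)·0.9495) / 0.187771 = (-0.027680 + 0.003197) / 0.187771 = -0.130388
d₂ = d₁ − σ√T = -0.130388 − 0.187771 = -0.318159
e^{−rT} = 0.967589
e^{−qT} = 0.953725
N(−d₁) = 0.551870,  N(−d₂) = 0.624818
price = K·e^{−rT}·N(−d₂) − S·e^{−qT}·N(−d₁) = 120.248386 − 101.829518 = 18.418868

exchange price = 4.082683
price(XYZ put K=198.9) = 18.418868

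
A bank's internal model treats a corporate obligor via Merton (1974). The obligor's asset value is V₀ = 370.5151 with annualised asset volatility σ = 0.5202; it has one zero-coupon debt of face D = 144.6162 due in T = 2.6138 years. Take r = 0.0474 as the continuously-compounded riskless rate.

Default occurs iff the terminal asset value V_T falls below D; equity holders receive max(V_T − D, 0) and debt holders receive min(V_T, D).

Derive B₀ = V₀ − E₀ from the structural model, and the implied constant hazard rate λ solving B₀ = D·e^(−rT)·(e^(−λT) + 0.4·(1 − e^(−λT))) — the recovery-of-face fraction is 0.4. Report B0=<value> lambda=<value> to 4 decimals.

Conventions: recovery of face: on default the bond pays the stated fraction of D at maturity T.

B0=119.3375 lambda=0.0446

Apply the equity-as-call identities (strike 144.6162, horizon 2.6138 years):
d₁ = [ln(V₀/D) + (r + σ²/2)T] / (σ√T)
   = [ln(370.5151/144.6162) + (0.0474 + 0.5·0.5202²)·2.6138] / (0.5202·√2.6138)
   = [0.940811 + 0.477552] / 0.841020 = 1.686478
d₂ = d₁ − σ√T = 1.686478 − 0.841020 = 0.845458
N(d₁) = 0.954148,  N(d₂) = 0.801072,  e^(−rT) = 0.883473
E₀ = V₀·N(d₁) − D·e^(−rT)·N(d₂)
   = 370.5151·0.954148 − 144.6162·0.883473·0.801072 = 251.177632
B₀ = V₀ − E₀ = 370.5151 − 251.177632 = 119.337468
e^(−λT) = (B₀·e^(rT)/D − 0.4)/(1 − 0.4) = (119.3375·1.131896/144.6162 − 0.4)/0.6 = 0.89007042
λ = −ln(0.89007042)/2.6138 = 0.044554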